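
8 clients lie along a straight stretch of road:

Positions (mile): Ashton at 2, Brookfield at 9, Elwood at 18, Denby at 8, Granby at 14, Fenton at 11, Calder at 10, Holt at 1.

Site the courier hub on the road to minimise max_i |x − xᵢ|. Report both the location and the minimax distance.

The 1-center on a line is the midpoint of the two extreme points: leftmost at 1, rightmost at 18.
Optimal location = (1 + 18)/2 = 9.5; maximum distance = (18 − 1)/2 = 8.5.

location 9.5, max distance 8.5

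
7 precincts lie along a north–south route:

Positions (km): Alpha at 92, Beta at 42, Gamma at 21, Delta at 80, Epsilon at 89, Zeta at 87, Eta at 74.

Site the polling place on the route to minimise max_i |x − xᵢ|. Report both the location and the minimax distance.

The 1-center on a line is the midpoint of the two extreme points: leftmost at 21, rightmost at 92.
Optimal location = (21 + 92)/2 = 56.5; maximum distance = (92 − 21)/2 = 35.5.

location 56.5, max distance 35.5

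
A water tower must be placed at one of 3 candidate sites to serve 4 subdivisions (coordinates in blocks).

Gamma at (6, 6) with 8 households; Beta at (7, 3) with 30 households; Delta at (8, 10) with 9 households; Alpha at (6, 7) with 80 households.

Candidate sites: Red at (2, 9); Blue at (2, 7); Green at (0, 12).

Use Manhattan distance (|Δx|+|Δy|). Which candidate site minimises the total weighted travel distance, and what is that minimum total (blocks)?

Total weighted distance at each candidate:
  Red (2, 9): total = 929
  Blue (2, 7): total = 711
  Green (0, 12): total = 1546
Minimum is at Blue with total 711 blocks.

Blue, total 711 blocks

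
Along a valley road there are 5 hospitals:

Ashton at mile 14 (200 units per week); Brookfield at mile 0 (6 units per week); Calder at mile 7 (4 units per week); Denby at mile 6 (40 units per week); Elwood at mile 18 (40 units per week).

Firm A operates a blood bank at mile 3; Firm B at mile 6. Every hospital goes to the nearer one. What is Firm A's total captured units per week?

The indifferent point is the midpoint (3+6)/2 = 4.5; hospitals left of it (closer to Firm A at 3) go to Firm A, those right go to Firm B.
  Brookfield at 0 (w=6) → Firm A
  Denby at 6 (w=40) → Firm B
  Calder at 7 (w=4) → Firm B
  Ashton at 14 (w=200) → Firm B
  Elwood at 18 (w=40) → Firm B
Firm A captures 6; Firm B captures 284.

6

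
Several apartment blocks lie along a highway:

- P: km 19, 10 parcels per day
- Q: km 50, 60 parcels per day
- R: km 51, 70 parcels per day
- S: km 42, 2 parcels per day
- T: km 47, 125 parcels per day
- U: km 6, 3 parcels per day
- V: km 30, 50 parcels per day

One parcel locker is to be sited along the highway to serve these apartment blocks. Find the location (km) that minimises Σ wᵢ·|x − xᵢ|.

For a sum of weighted absolute distances on a line, the optimum is the weighted median (not the mean). Total weight W = 320; half-weight = 160.
Sort by position and accumulate weight:
  km 6 (U, w=3) → cum 3
  km 19 (P, w=10) → cum 13
  km 30 (V, w=50) → cum 63
  km 42 (S, w=2) → cum 65
  km 47 (T, w=125) → cum 190  ≥ 160 → median here
  km 50 (Q, w=60) → cum 250
  km 51 (R, w=70) → cum 320
Optimal location: km 47.

x = 47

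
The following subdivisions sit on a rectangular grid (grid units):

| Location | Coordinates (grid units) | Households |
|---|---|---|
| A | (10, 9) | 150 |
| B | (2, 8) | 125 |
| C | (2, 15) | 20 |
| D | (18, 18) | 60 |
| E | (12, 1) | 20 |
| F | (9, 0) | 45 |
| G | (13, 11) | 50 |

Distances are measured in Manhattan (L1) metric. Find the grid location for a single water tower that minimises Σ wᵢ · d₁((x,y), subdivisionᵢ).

(10, 9)

Manhattan distance separates: Σwᵢ(|x−xᵢ|+|y−yᵢ|) = Σwᵢ|x−xᵢ| + Σwᵢ|y−yᵢ|, so x and y are optimised independently as 1-D weighted medians.
Total weight W = 470; half = 235.
x-coordinate, sorted with cumulative weight:
  x=2 (B, w=125) cum 125
  x=2 (C, w=20) cum 145
  x=9 (F, w=45) cum 190
  x=10 (A, w=150) cum 340  ← median
  x=12 (E, w=20) cum 360
  x=13 (G, w=50) cum 410
  x=18 (D, w=60) cum 470
⇒ x* = 10
y-coordinate, sorted with cumulative weight:
  y=0 (F, w=45) cum 45
  y=1 (E, w=20) cum 65
  y=8 (B, w=125) cum 190
  y=9 (A, w=150) cum 340  ← median
  y=11 (G, w=50) cum 390
  y=15 (C, w=20) cum 410
  y=18 (D, w=60) cum 470
⇒ y* = 9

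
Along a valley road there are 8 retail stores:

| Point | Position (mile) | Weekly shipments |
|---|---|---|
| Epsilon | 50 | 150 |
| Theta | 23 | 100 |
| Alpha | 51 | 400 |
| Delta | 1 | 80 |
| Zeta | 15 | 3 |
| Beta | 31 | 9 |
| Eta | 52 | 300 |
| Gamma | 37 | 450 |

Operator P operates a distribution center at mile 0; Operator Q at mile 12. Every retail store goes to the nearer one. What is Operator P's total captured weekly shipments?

The indifferent point is the midpoint (0+12)/2 = 6; retail stores left of it (closer to Operator P at 0) go to Operator P, those right go to Operator Q.
  Delta at 1 (w=80) → Operator P
  Zeta at 15 (w=3) → Operator Q
  Theta at 23 (w=100) → Operator Q
  Beta at 31 (w=9) → Operator Q
  Gamma at 37 (w=450) → Operator Q
  Epsilon at 50 (w=150) → Operator Q
  Alpha at 51 (w=400) → Operator Q
  Eta at 52 (w=300) → Operator Q
Operator P captures 80; Operator Q captures 1412.

80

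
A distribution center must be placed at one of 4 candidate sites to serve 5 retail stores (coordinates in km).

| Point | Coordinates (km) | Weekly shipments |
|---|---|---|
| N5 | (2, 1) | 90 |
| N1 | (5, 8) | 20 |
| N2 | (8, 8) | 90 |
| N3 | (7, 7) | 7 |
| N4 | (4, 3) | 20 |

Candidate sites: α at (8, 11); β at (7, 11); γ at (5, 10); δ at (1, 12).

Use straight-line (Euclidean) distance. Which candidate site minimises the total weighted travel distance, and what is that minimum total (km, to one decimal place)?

γ, total 1385.0 km

Total weighted distance at each candidate:
  α (8, 11): total = 1612.2
  β (7, 11): total = 1561.8
  γ (5, 10): total = 1385.0
  δ (1, 12): total = 2077.2
Minimum is at γ with total 1385.0 km.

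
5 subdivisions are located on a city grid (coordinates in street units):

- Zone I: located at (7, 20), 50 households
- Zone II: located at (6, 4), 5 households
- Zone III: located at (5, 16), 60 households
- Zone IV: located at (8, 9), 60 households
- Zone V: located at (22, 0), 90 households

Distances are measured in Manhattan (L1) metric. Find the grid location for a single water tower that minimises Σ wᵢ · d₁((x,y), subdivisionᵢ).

Manhattan distance separates: Σwᵢ(|x−xᵢ|+|y−yᵢ|) = Σwᵢ|x−xᵢ| + Σwᵢ|y−yᵢ|, so x and y are optimised independently as 1-D weighted medians.
Total weight W = 265; half = 132.5.
x-coordinate, sorted with cumulative weight:
  x=5 (Zone III, w=60) cum 60
  x=6 (Zone II, w=5) cum 65
  x=7 (Zone I, w=50) cum 115
  x=8 (Zone IV, w=60) cum 175  ← median
  x=22 (Zone V, w=90) cum 265
⇒ x* = 8
y-coordinate, sorted with cumulative weight:
  y=0 (Zone V, w=90) cum 90
  y=4 (Zone II, w=5) cum 95
  y=9 (Zone IV, w=60) cum 155  ← median
  y=16 (Zone III, w=60) cum 215
  y=20 (Zone I, w=50) cum 265
⇒ y* = 9

(8, 9)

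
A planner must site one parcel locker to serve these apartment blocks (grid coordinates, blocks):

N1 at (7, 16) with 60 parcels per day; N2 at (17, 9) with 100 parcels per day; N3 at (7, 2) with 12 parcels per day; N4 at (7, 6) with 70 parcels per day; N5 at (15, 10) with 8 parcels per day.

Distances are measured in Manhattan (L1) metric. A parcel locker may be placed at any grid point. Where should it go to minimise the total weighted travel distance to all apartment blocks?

(7, 9)

Manhattan distance separates: Σwᵢ(|x−xᵢ|+|y−yᵢ|) = Σwᵢ|x−xᵢ| + Σwᵢ|y−yᵢ|, so x and y are optimised independently as 1-D weighted medians.
Total weight W = 250; half = 125.
x-coordinate, sorted with cumulative weight:
  x=7 (N1, w=60) cum 60
  x=7 (N3, w=12) cum 72
  x=7 (N4, w=70) cum 142  ← median
  x=15 (N5, w=8) cum 150
  x=17 (N2, w=100) cum 250
⇒ x* = 7
y-coordinate, sorted with cumulative weight:
  y=2 (N3, w=12) cum 12
  y=6 (N4, w=70) cum 82
  y=9 (N2, w=100) cum 182  ← median
  y=10 (N5, w=8) cum 190
  y=16 (N1, w=60) cum 250
⇒ y* = 9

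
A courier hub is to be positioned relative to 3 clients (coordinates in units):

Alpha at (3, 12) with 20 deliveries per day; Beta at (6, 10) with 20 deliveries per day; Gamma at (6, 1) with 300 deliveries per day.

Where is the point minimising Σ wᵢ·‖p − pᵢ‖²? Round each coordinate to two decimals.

The minimiser of Σwᵢ‖p−pᵢ‖² is the weighted centroid p* = (Σwᵢpᵢ)/(Σwᵢ).
Σwᵢ = 340.
Σwᵢxᵢ = 20·3 + 20·6 + 300·6 = 1980.
Σwᵢyᵢ = 20·12 + 20·10 + 300·1 = 740.
x* = 1980/340 = 5.82, y* = 740/340 = 2.18.

(5.82, 2.18)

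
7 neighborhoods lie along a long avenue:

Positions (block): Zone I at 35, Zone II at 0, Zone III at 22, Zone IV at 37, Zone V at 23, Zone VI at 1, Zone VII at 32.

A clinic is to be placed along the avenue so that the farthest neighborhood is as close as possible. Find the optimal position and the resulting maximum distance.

The 1-center on a line is the midpoint of the two extreme points: leftmost at 0, rightmost at 37.
Optimal location = (0 + 37)/2 = 18.5; maximum distance = (37 − 0)/2 = 18.5.

location 18.5, max distance 18.5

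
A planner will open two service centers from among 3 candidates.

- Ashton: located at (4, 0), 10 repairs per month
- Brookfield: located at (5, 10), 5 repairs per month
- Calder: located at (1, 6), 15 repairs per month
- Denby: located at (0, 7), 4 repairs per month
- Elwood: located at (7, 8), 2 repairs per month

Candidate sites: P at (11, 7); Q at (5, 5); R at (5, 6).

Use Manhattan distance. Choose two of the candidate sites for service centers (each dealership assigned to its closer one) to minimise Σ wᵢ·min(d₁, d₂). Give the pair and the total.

Evaluate every pair (each demand assigned to the nearer of the two):
  {Q, R}: total = 172
  {P, R}: total = 182
  {P, Q}: total = 198
Best pair: {Q, R} with total 172.

{Q, R}, total 172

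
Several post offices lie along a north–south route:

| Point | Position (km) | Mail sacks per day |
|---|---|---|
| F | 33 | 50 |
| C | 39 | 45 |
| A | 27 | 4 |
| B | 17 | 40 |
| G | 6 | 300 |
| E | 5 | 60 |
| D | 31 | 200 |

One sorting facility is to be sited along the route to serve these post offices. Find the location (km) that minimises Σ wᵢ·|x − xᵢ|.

x = 6

For a sum of weighted absolute distances on a line, the optimum is the weighted median (not the mean). Total weight W = 699; half-weight = 349.5.
Sort by position and accumulate weight:
  km 5 (E, w=60) → cum 60
  km 6 (G, w=300) → cum 360  ≥ 349.5 → median here
  km 17 (B, w=40) → cum 400
  km 27 (A, w=4) → cum 404
  km 31 (D, w=200) → cum 604
  km 33 (F, w=50) → cum 654
  km 39 (C, w=45) → cum 699
Optimal location: km 6.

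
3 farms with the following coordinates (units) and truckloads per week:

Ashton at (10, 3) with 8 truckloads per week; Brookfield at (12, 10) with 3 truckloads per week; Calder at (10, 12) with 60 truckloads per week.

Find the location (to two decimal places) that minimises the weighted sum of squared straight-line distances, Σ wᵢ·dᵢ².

(10.08, 10.90)

The minimiser of Σwᵢ‖p−pᵢ‖² is the weighted centroid p* = (Σwᵢpᵢ)/(Σwᵢ).
Σwᵢ = 71.
Σwᵢxᵢ = 8·10 + 3·12 + 60·10 = 716.
Σwᵢyᵢ = 8·3 + 3·10 + 60·12 = 774.
x* = 716/71 = 10.08, y* = 774/71 = 10.90.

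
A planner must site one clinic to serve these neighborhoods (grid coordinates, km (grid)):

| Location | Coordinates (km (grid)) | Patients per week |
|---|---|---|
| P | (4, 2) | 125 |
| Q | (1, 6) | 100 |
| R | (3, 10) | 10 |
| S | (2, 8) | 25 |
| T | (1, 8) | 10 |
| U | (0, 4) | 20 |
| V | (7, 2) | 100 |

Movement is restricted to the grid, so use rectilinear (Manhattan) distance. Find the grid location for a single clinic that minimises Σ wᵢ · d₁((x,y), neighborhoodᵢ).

(4, 2)

Manhattan distance separates: Σwᵢ(|x−xᵢ|+|y−yᵢ|) = Σwᵢ|x−xᵢ| + Σwᵢ|y−yᵢ|, so x and y are optimised independently as 1-D weighted medians.
Total weight W = 390; half = 195.
x-coordinate, sorted with cumulative weight:
  x=0 (U, w=20) cum 20
  x=1 (Q, w=100) cum 120
  x=1 (T, w=10) cum 130
  x=2 (S, w=25) cum 155
  x=3 (R, w=10) cum 165
  x=4 (P, w=125) cum 290  ← median
  x=7 (V, w=100) cum 390
⇒ x* = 4
y-coordinate, sorted with cumulative weight:
  y=2 (P, w=125) cum 125
  y=2 (V, w=100) cum 225  ← median
  y=4 (U, w=20) cum 245
  y=6 (Q, w=100) cum 345
  y=8 (S, w=25) cum 370
  y=8 (T, w=10) cum 380
  y=10 (R, w=10) cum 390
⇒ y* = 2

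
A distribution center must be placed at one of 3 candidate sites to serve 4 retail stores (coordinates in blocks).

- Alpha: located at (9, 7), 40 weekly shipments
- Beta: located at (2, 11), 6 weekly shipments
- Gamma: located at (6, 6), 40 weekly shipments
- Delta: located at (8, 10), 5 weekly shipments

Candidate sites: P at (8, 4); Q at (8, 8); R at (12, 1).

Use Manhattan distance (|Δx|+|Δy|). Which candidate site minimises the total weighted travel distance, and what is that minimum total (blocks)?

Q, total 304 blocks

Total weighted distance at each candidate:
  P (8, 4): total = 428
  Q (8, 8): total = 304
  R (12, 1): total = 985
Minimum is at Q with total 304 blocks.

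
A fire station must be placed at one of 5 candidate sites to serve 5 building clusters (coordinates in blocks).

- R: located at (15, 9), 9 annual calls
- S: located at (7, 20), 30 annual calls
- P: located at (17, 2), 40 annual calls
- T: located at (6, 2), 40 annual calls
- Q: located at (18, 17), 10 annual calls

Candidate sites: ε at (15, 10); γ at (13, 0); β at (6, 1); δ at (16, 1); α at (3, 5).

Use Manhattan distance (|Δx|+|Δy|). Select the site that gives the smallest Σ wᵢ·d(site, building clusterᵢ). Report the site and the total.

Total weighted distance at each candidate:
  ε (15, 10): total = 1729
  γ (13, 0): total = 1699
  β (6, 1): total = 1553
  δ (16, 1): total = 1621
  α (3, 5): total = 1904
Minimum is at β with total 1553 blocks.

β, total 1553 blocks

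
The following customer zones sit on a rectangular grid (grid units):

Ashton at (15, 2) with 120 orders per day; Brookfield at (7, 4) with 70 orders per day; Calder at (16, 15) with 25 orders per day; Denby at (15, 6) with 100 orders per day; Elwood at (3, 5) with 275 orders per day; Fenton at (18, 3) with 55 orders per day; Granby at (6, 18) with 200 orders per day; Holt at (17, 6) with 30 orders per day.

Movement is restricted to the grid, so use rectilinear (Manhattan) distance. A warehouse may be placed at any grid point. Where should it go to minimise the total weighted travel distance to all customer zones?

Manhattan distance separates: Σwᵢ(|x−xᵢ|+|y−yᵢ|) = Σwᵢ|x−xᵢ| + Σwᵢ|y−yᵢ|, so x and y are optimised independently as 1-D weighted medians.
Total weight W = 875; half = 437.5.
x-coordinate, sorted with cumulative weight:
  x=3 (Elwood, w=275) cum 275
  x=6 (Granby, w=200) cum 475  ← median
  x=7 (Brookfield, w=70) cum 545
  x=15 (Ashton, w=120) cum 665
  x=15 (Denby, w=100) cum 765
  x=16 (Calder, w=25) cum 790
  x=17 (Holt, w=30) cum 820
  x=18 (Fenton, w=55) cum 875
⇒ x* = 6
y-coordinate, sorted with cumulative weight:
  y=2 (Ashton, w=120) cum 120
  y=3 (Fenton, w=55) cum 175
  y=4 (Brookfield, w=70) cum 245
  y=5 (Elwood, w=275) cum 520  ← median
  y=6 (Denby, w=100) cum 620
  y=6 (Holt, w=30) cum 650
  y=15 (Calder, w=25) cum 675
  y=18 (Granby, w=200) cum 875
⇒ y* = 5

(6, 5)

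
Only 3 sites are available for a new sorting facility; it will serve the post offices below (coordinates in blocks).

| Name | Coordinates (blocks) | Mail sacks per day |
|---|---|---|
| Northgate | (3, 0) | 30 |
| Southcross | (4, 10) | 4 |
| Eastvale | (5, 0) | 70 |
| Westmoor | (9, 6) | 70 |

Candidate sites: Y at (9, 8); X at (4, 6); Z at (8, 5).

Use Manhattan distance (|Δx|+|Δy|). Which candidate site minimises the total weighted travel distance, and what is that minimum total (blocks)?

Total weighted distance at each candidate:
  Y (9, 8): total = 1428
  X (4, 6): total = 1066
  Z (8, 5): total = 1036
Minimum is at Z with total 1036 blocks.

Z, total 1036 blocks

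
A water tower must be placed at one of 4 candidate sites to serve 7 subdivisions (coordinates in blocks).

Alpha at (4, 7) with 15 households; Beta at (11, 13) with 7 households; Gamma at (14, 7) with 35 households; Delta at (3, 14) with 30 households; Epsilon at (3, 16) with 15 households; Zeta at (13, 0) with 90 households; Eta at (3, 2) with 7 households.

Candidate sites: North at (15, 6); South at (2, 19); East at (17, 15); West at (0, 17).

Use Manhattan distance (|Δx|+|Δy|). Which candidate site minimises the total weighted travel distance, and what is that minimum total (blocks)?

North, total 2089 blocks

Total weighted distance at each candidate:
  North (15, 6): total = 2089
  South (2, 19): total = 4221
  East (17, 15): total = 3330
  West (0, 17): total = 4221
Minimum is at North with total 2089 blocks.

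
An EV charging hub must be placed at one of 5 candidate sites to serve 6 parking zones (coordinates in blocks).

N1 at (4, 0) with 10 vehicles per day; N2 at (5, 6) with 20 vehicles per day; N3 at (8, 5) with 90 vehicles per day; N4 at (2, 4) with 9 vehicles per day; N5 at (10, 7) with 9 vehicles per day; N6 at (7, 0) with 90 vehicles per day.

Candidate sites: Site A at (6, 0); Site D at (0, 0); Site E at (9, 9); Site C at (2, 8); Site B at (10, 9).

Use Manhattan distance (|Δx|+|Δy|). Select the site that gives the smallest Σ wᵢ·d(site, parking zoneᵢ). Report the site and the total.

Site A, total 1051 blocks

Total weighted distance at each candidate:
  Site A (6, 0): total = 1051
  Site D (0, 0): total = 2267
  Site E (9, 9): total = 1855
  Site C (2, 8): total = 2297
  Site B (10, 9): total = 2065
Minimum is at Site A with total 1051 blocks.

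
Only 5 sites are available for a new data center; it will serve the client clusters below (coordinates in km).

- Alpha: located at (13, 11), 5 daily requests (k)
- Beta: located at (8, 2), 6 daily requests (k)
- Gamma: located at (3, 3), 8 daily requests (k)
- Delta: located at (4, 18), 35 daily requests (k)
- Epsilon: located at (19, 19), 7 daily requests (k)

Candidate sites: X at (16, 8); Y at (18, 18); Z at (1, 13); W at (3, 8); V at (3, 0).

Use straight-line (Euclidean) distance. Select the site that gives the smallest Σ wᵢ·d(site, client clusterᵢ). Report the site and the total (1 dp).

Z, total 557.5 km

Total weighted distance at each candidate:
  X (16, 8): total = 819.2
  Y (18, 18): total = 825.8
  Z (1, 13): total = 557.5
  W (3, 8): total = 626.7
  V (3, 0): total = 935.5
Minimum is at Z with total 557.5 km.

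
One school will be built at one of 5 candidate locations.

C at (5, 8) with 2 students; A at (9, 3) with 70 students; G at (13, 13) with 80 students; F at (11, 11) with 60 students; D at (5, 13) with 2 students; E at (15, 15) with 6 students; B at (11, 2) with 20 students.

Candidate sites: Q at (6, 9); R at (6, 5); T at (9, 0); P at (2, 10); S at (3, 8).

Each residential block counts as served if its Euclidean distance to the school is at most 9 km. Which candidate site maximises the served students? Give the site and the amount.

Coverage radius r = 9 km; a point is covered iff (Δx)²+(Δy)² ≤ 9² = 81.
  Q (6, 9): covers {C, A, G, F, D, B} → 234
  R (6, 5): covers {C, A, F, D, B} → 154
  T (9, 0): covers {C, A, B} → 92
  P (2, 10): covers {C, D} → 4
  S (3, 8): covers {C, A, F, D} → 134
Maximum coverage at Q: 234 students.

Q, covering 234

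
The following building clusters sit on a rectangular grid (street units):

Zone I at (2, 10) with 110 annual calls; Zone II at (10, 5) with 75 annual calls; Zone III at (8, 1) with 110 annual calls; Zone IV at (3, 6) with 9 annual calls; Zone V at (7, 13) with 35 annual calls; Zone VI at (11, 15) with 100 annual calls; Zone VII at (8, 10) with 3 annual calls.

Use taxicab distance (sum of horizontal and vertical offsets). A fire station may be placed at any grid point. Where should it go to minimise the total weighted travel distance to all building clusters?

Manhattan distance separates: Σwᵢ(|x−xᵢ|+|y−yᵢ|) = Σwᵢ|x−xᵢ| + Σwᵢ|y−yᵢ|, so x and y are optimised independently as 1-D weighted medians.
Total weight W = 442; half = 221.
x-coordinate, sorted with cumulative weight:
  x=2 (Zone I, w=110) cum 110
  x=3 (Zone IV, w=9) cum 119
  x=7 (Zone V, w=35) cum 154
  x=8 (Zone III, w=110) cum 264  ← median
  x=8 (Zone VII, w=3) cum 267
  x=10 (Zone II, w=75) cum 342
  x=11 (Zone VI, w=100) cum 442
⇒ x* = 8
y-coordinate, sorted with cumulative weight:
  y=1 (Zone III, w=110) cum 110
  y=5 (Zone II, w=75) cum 185
  y=6 (Zone IV, w=9) cum 194
  y=10 (Zone I, w=110) cum 304  ← median
  y=10 (Zone VII, w=3) cum 307
  y=13 (Zone V, w=35) cum 342
  y=15 (Zone VI, w=100) cum 442
⇒ y* = 10

(8, 10)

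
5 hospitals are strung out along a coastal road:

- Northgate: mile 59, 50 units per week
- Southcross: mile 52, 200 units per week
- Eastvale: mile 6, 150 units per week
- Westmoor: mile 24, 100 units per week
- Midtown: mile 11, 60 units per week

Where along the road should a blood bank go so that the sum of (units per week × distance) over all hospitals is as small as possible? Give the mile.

For a sum of weighted absolute distances on a line, the optimum is the weighted median (not the mean). Total weight W = 560; half-weight = 280.
Sort by position and accumulate weight:
  mile 6 (Eastvale, w=150) → cum 150
  mile 11 (Midtown, w=60) → cum 210
  mile 24 (Westmoor, w=100) → cum 310  ≥ 280 → median here
  mile 52 (Southcross, w=200) → cum 510
  mile 59 (Northgate, w=50) → cum 560
Optimal location: mile 24.

x = 24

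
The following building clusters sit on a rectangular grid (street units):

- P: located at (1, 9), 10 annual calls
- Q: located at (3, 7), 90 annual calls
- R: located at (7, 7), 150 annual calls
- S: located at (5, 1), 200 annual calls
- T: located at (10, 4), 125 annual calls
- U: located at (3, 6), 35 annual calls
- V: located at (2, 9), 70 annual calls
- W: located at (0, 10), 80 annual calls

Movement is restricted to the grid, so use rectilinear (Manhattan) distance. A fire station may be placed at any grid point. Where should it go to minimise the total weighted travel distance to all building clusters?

(5, 7)

Manhattan distance separates: Σwᵢ(|x−xᵢ|+|y−yᵢ|) = Σwᵢ|x−xᵢ| + Σwᵢ|y−yᵢ|, so x and y are optimised independently as 1-D weighted medians.
Total weight W = 760; half = 380.
x-coordinate, sorted with cumulative weight:
  x=0 (W, w=80) cum 80
  x=1 (P, w=10) cum 90
  x=2 (V, w=70) cum 160
  x=3 (Q, w=90) cum 250
  x=3 (U, w=35) cum 285
  x=5 (S, w=200) cum 485  ← median
  x=7 (R, w=150) cum 635
  x=10 (T, w=125) cum 760
⇒ x* = 5
y-coordinate, sorted with cumulative weight:
  y=1 (S, w=200) cum 200
  y=4 (T, w=125) cum 325
  y=6 (U, w=35) cum 360
  y=7 (Q, w=90) cum 450  ← median
  y=7 (R, w=150) cum 600
  y=9 (P, w=10) cum 610
  y=9 (V, w=70) cum 680
  y=10 (W, w=80) cum 760
⇒ y* = 7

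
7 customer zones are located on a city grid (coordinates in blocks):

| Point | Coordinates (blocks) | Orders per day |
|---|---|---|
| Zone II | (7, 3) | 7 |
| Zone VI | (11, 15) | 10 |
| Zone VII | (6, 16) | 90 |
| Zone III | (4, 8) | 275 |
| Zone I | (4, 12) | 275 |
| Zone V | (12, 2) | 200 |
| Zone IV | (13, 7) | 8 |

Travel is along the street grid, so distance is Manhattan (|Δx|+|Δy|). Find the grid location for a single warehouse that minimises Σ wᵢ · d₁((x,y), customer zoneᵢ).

Manhattan distance separates: Σwᵢ(|x−xᵢ|+|y−yᵢ|) = Σwᵢ|x−xᵢ| + Σwᵢ|y−yᵢ|, so x and y are optimised independently as 1-D weighted medians.
Total weight W = 865; half = 432.5.
x-coordinate, sorted with cumulative weight:
  x=4 (Zone III, w=275) cum 275
  x=4 (Zone I, w=275) cum 550  ← median
  x=6 (Zone VII, w=90) cum 640
  x=7 (Zone II, w=7) cum 647
  x=11 (Zone VI, w=10) cum 657
  x=12 (Zone V, w=200) cum 857
  x=13 (Zone IV, w=8) cum 865
⇒ x* = 4
y-coordinate, sorted with cumulative weight:
  y=2 (Zone V, w=200) cum 200
  y=3 (Zone II, w=7) cum 207
  y=7 (Zone IV, w=8) cum 215
  y=8 (Zone III, w=275) cum 490  ← median
  y=12 (Zone I, w=275) cum 765
  y=15 (Zone VI, w=10) cum 775
  y=16 (Zone VII, w=90) cum 865
⇒ y* = 8

(4, 8)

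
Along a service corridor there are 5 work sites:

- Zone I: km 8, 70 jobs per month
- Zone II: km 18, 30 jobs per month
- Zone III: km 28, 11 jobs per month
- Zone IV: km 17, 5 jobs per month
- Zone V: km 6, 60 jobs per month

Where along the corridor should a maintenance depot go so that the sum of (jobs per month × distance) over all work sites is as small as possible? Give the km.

For a sum of weighted absolute distances on a line, the optimum is the weighted median (not the mean). Total weight W = 176; half-weight = 88.
Sort by position and accumulate weight:
  km 6 (Zone V, w=60) → cum 60
  km 8 (Zone I, w=70) → cum 130  ≥ 88 → median here
  km 17 (Zone IV, w=5) → cum 135
  km 18 (Zone II, w=30) → cum 165
  km 28 (Zone III, w=11) → cum 176
Optimal location: km 8.

x = 8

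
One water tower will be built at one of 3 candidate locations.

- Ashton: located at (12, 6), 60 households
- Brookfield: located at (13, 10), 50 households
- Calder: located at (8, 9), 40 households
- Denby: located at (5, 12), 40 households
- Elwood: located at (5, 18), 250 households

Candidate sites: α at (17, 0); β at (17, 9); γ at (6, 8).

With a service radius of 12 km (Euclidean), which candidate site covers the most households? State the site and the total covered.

Coverage radius r = 12 km; a point is covered iff (Δx)²+(Δy)² ≤ 12² = 144.
  α (17, 0): covers {Ashton, Brookfield} → 110
  β (17, 9): covers {Ashton, Brookfield, Calder} → 150
  γ (6, 8): covers {Ashton, Brookfield, Calder, Denby, Elwood} → 440
Maximum coverage at γ: 440 households.

γ, covering 440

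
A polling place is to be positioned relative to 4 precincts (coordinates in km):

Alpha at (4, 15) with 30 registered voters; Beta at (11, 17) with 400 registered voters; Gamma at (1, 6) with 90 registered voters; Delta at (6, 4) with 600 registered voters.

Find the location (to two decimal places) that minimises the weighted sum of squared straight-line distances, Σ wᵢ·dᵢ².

(7.33, 9.10)

The minimiser of Σwᵢ‖p−pᵢ‖² is the weighted centroid p* = (Σwᵢpᵢ)/(Σwᵢ).
Σwᵢ = 1120.
Σwᵢxᵢ = 30·4 + 400·11 + 90·1 + 600·6 = 8210.
Σwᵢyᵢ = 30·15 + 400·17 + 90·6 + 600·4 = 10190.
x* = 8210/1120 = 7.33, y* = 10190/1120 = 9.10.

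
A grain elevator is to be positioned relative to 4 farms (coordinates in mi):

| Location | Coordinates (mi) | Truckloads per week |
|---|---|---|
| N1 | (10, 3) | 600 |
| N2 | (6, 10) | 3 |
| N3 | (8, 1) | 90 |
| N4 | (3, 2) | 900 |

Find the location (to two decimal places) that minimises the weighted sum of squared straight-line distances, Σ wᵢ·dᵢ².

(5.92, 2.34)

The minimiser of Σwᵢ‖p−pᵢ‖² is the weighted centroid p* = (Σwᵢpᵢ)/(Σwᵢ).
Σwᵢ = 1593.
Σwᵢxᵢ = 600·10 + 3·6 + 90·8 + 900·3 = 9438.
Σwᵢyᵢ = 600·3 + 3·10 + 90·1 + 900·2 = 3720.
x* = 9438/1593 = 5.92, y* = 3720/1593 = 2.34.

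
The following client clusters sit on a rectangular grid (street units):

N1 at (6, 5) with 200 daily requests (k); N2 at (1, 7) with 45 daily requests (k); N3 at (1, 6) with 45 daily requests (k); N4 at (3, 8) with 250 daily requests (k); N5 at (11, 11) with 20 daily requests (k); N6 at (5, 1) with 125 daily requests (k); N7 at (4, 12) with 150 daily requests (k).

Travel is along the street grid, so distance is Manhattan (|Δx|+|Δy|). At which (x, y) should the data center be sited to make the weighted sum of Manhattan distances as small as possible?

(4, 8)

Manhattan distance separates: Σwᵢ(|x−xᵢ|+|y−yᵢ|) = Σwᵢ|x−xᵢ| + Σwᵢ|y−yᵢ|, so x and y are optimised independently as 1-D weighted medians.
Total weight W = 835; half = 417.5.
x-coordinate, sorted with cumulative weight:
  x=1 (N2, w=45) cum 45
  x=1 (N3, w=45) cum 90
  x=3 (N4, w=250) cum 340
  x=4 (N7, w=150) cum 490  ← median
  x=5 (N6, w=125) cum 615
  x=6 (N1, w=200) cum 815
  x=11 (N5, w=20) cum 835
⇒ x* = 4
y-coordinate, sorted with cumulative weight:
  y=1 (N6, w=125) cum 125
  y=5 (N1, w=200) cum 325
  y=6 (N3, w=45) cum 370
  y=7 (N2, w=45) cum 415
  y=8 (N4, w=250) cum 665  ← median
  y=11 (N5, w=20) cum 685
  y=12 (N7, w=150) cum 835
⇒ y* = 8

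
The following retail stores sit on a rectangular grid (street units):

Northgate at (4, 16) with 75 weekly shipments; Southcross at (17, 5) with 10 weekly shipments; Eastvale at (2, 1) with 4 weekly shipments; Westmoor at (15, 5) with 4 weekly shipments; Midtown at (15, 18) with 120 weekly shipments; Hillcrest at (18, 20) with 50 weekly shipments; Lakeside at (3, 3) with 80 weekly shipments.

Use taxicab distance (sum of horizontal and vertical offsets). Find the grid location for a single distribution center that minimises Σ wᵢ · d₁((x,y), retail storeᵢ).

Manhattan distance separates: Σwᵢ(|x−xᵢ|+|y−yᵢ|) = Σwᵢ|x−xᵢ| + Σwᵢ|y−yᵢ|, so x and y are optimised independently as 1-D weighted medians.
Total weight W = 343; half = 171.5.
x-coordinate, sorted with cumulative weight:
  x=2 (Eastvale, w=4) cum 4
  x=3 (Lakeside, w=80) cum 84
  x=4 (Northgate, w=75) cum 159
  x=15 (Westmoor, w=4) cum 163
  x=15 (Midtown, w=120) cum 283  ← median
  x=17 (Southcross, w=10) cum 293
  x=18 (Hillcrest, w=50) cum 343
⇒ x* = 15
y-coordinate, sorted with cumulative weight:
  y=1 (Eastvale, w=4) cum 4
  y=3 (Lakeside, w=80) cum 84
  y=5 (Southcross, w=10) cum 94
  y=5 (Westmoor, w=4) cum 98
  y=16 (Northgate, w=75) cum 173  ← median
  y=18 (Midtown, w=120) cum 293
  y=20 (Hillcrest, w=50) cum 343
⇒ y* = 16

(15, 16)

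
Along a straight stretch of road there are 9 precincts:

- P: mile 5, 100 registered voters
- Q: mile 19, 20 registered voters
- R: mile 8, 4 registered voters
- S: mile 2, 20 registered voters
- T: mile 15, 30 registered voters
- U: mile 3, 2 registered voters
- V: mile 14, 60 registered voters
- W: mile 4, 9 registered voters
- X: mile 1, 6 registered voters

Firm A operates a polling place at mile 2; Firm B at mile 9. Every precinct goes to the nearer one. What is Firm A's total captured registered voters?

The indifferent point is the midpoint (2+9)/2 = 5.5; precincts left of it (closer to Firm A at 2) go to Firm A, those right go to Firm B.
  X at 1 (w=6) → Firm A
  S at 2 (w=20) → Firm A
  U at 3 (w=2) → Firm A
  W at 4 (w=9) → Firm A
  P at 5 (w=100) → Firm A
  R at 8 (w=4) → Firm B
  V at 14 (w=60) → Firm B
  T at 15 (w=30) → Firm B
  Q at 19 (w=20) → Firm B
Firm A captures 137; Firm B captures 114.

137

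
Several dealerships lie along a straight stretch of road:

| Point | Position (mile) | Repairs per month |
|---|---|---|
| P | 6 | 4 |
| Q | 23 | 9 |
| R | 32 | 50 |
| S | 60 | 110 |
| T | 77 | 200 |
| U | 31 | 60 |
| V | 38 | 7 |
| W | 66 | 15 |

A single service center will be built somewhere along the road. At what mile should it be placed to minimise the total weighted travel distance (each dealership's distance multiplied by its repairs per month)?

x = 60

For a sum of weighted absolute distances on a line, the optimum is the weighted median (not the mean). Total weight W = 455; half-weight = 227.5.
Sort by position and accumulate weight:
  mile 6 (P, w=4) → cum 4
  mile 23 (Q, w=9) → cum 13
  mile 31 (U, w=60) → cum 73
  mile 32 (R, w=50) → cum 123
  mile 38 (V, w=7) → cum 130
  mile 60 (S, w=110) → cum 240  ≥ 227.5 → median here
  mile 66 (W, w=15) → cum 255
  mile 77 (T, w=200) → cum 455
Optimal location: mile 60.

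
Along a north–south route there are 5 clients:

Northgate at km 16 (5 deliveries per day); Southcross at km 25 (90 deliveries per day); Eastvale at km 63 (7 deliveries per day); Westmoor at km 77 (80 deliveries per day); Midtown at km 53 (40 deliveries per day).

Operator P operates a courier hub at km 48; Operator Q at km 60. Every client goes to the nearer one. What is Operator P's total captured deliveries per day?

135

The indifferent point is the midpoint (48+60)/2 = 54; clients left of it (closer to Operator P at 48) go to Operator P, those right go to Operator Q.
  Northgate at 16 (w=5) → Operator P
  Southcross at 25 (w=90) → Operator P
  Midtown at 53 (w=40) → Operator P
  Eastvale at 63 (w=7) → Operator Q
  Westmoor at 77 (w=80) → Operator Q
Operator P captures 135; Operator Q captures 87.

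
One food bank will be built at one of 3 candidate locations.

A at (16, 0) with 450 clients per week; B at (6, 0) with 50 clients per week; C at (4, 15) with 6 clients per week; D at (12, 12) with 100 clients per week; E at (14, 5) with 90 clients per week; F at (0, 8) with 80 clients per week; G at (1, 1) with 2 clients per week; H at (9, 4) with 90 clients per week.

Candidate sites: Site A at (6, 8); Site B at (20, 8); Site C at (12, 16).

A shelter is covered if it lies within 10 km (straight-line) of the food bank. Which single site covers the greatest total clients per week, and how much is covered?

Site B, covering 640

Coverage radius r = 10 km; a point is covered iff (Δx)²+(Δy)² ≤ 10² = 100.
  Site A (6, 8): covers {B, C, D, E, F, G, H} → 418
  Site B (20, 8): covers {A, D, E} → 640
  Site C (12, 16): covers {C, D} → 106
Maximum coverage at Site B: 640 clients per week.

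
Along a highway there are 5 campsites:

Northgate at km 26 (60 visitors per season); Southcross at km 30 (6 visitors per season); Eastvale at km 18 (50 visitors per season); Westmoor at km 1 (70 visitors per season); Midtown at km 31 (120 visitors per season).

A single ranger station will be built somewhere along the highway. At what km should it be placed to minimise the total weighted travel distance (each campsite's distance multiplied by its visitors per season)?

For a sum of weighted absolute distances on a line, the optimum is the weighted median (not the mean). Total weight W = 306; half-weight = 153.
Sort by position and accumulate weight:
  km 1 (Westmoor, w=70) → cum 70
  km 18 (Eastvale, w=50) → cum 120
  km 26 (Northgate, w=60) → cum 180  ≥ 153 → median here
  km 30 (Southcross, w=6) → cum 186
  km 31 (Midtown, w=120) → cum 306
Optimal location: km 26.

x = 26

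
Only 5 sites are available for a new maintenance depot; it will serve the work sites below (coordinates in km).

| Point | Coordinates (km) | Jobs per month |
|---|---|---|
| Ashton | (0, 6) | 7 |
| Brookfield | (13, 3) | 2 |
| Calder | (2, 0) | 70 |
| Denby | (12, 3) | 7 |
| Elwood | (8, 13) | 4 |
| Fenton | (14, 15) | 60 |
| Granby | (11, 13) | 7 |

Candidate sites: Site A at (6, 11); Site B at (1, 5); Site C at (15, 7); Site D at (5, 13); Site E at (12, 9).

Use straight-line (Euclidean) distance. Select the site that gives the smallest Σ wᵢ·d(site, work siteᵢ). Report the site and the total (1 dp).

Site E, total 1513.5 km

Total weighted distance at each candidate:
  Site A (6, 11): total = 1550.9
  Site B (1, 5): total = 1585.7
  Site C (15, 7): total = 1753.8
  Site D (5, 13): total = 1712.4
  Site E (12, 9): total = 1513.5
Minimum is at Site E with total 1513.5 km.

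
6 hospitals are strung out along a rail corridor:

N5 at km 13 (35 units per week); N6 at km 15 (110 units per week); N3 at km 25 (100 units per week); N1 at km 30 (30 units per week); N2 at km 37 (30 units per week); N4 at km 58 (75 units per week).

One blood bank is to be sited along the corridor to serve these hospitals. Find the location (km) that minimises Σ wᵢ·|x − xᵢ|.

For a sum of weighted absolute distances on a line, the optimum is the weighted median (not the mean). Total weight W = 380; half-weight = 190.
Sort by position and accumulate weight:
  km 13 (N5, w=35) → cum 35
  km 15 (N6, w=110) → cum 145
  km 25 (N3, w=100) → cum 245  ≥ 190 → median here
  km 30 (N1, w=30) → cum 275
  km 37 (N2, w=30) → cum 305
  km 58 (N4, w=75) → cum 380
Optimal location: km 25.

x = 25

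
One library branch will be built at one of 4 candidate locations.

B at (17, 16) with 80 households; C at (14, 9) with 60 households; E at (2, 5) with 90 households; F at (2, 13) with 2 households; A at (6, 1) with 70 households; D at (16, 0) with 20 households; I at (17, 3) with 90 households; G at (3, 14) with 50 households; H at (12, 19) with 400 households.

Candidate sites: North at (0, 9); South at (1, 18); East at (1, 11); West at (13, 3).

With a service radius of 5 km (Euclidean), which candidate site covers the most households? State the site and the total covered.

Coverage radius r = 5 km; a point is covered iff (Δx)²+(Δy)² ≤ 5² = 25.
  North (0, 9): covers {E, F} → 92
  South (1, 18): covers {G} → 50
  East (1, 11): covers {F, G} → 52
  West (13, 3): covers {D, I} → 110
Maximum coverage at West: 110 households.

West, covering 110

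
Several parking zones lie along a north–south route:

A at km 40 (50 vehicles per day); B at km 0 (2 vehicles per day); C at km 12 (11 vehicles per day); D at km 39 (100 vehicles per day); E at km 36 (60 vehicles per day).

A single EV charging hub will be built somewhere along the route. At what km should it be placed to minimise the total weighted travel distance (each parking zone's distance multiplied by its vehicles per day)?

x = 39

For a sum of weighted absolute distances on a line, the optimum is the weighted median (not the mean). Total weight W = 223; half-weight = 111.5.
Sort by position and accumulate weight:
  km 0 (B, w=2) → cum 2
  km 12 (C, w=11) → cum 13
  km 36 (E, w=60) → cum 73
  km 39 (D, w=100) → cum 173  ≥ 111.5 → median here
  km 40 (A, w=50) → cum 223
Optimal location: km 39.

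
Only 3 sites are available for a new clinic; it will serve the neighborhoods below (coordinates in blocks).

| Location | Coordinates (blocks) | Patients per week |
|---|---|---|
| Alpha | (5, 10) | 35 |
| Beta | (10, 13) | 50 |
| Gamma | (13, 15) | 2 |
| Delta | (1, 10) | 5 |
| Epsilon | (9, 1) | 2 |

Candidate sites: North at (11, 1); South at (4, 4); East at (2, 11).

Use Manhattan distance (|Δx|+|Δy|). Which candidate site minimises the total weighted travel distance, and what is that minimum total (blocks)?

East, total 714 blocks

Total weighted distance at each candidate:
  North (11, 1): total = 1306
  South (4, 4): total = 1096
  East (2, 11): total = 714
Minimum is at East with total 714 blocks.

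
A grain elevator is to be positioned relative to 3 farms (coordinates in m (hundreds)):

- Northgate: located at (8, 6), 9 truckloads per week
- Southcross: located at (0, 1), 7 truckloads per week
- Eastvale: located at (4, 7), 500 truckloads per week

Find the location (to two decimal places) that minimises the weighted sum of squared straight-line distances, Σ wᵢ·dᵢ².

The minimiser of Σwᵢ‖p−pᵢ‖² is the weighted centroid p* = (Σwᵢpᵢ)/(Σwᵢ).
Σwᵢ = 516.
Σwᵢxᵢ = 9·8 + 7·0 + 500·4 = 2072.
Σwᵢyᵢ = 9·6 + 7·1 + 500·7 = 3561.
x* = 2072/516 = 4.02, y* = 3561/516 = 6.90.

(4.02, 6.90)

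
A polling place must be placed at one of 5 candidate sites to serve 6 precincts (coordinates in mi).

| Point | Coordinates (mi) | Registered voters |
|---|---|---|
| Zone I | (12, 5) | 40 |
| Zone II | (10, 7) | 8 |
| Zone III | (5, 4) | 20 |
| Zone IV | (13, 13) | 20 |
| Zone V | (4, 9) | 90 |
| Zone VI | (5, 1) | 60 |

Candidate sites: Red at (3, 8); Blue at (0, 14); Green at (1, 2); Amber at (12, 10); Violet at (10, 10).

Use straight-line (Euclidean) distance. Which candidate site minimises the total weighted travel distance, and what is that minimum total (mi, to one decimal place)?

Red, total 1313.2 mi

Total weighted distance at each candidate:
  Red (3, 8): total = 1313.2
  Blue (0, 14): total = 2594.0
  Green (1, 2): total = 1886.3
  Amber (12, 10): total = 1886.2
  Violet (10, 10): total = 1645.7
Minimum is at Red with total 1313.2 mi.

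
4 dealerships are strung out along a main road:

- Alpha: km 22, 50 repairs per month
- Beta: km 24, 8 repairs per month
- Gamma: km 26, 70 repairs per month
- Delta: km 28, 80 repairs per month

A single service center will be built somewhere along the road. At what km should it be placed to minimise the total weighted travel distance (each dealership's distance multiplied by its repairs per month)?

x = 26

For a sum of weighted absolute distances on a line, the optimum is the weighted median (not the mean). Total weight W = 208; half-weight = 104.
Sort by position and accumulate weight:
  km 22 (Alpha, w=50) → cum 50
  km 24 (Beta, w=8) → cum 58
  km 26 (Gamma, w=70) → cum 128  ≥ 104 → median here
  km 28 (Delta, w=80) → cum 208
Optimal location: km 26.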